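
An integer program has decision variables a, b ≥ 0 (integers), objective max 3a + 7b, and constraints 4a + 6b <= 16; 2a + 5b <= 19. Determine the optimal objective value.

(a,b)=(1,2): 4·1+6·2=16≤16, 2·1+5·2=12≤19, objective 17.
(a,b)=(0,2): 4·0+6·2=12≤16, 2·0+5·2=10≤19, objective 14.
(a,b)=(2,1): 4·2+6·1=14≤16, 2·2+5·1=9≤19, objective 13.
No feasible integer point exceeds 17.

17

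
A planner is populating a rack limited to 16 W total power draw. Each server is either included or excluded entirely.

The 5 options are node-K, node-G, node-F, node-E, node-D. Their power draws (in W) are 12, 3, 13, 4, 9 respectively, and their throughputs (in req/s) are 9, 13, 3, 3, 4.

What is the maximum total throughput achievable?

Allowing fractional choices, the relaxed optimum would be about 22.8, but servers are indivisible.
node-G + node-D: power draw 3 + 9 = 12 ≤ 16, throughput 13 + 4 = 17.
node-K + node-G: power draw 12 + 3 = 15 ≤ 16, throughput 9 + 13 = 22.
node-G + node-E + node-D: power draw 3 + 4 + 9 = 16 ≤ 16, throughput 13 + 3 + 4 = 20.
Best is node-K and node-G with total throughput 22.

22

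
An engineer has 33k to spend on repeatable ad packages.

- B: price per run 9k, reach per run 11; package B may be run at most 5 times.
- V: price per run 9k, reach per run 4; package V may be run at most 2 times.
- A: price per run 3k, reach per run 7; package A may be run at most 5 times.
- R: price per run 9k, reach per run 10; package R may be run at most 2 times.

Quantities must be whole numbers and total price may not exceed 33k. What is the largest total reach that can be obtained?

1×B, 5×A, and 1×R: price 33 ≤ 33, reach 1·11 + 5·7 + 1·10 = 56.
2×B and 5×A: price 33 ≤ 33, reach 2·11 + 5·7 = 57.
Best is 57.

57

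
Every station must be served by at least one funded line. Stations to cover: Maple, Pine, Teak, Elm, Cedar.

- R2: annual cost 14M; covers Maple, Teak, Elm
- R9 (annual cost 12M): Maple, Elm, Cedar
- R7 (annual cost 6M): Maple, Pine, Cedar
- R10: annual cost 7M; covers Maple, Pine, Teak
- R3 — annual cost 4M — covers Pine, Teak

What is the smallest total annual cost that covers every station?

The greedy cost-per-new-station heuristic would pick R7, R3, and R9 for 22, but a cheaper cover exists.
Choose R9 and R3: together they cover Maple, Pine, Teak, Elm, Cedar — every station.
Total annual cost: 12 + 4 = 16.
No cover costs less than 16.

16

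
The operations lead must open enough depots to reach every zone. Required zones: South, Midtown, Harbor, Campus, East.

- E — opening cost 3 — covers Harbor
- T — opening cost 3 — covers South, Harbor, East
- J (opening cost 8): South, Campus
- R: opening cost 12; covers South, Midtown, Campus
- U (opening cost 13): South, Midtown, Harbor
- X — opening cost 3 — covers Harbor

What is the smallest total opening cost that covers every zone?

15

Choose T and R: together they cover South, Midtown, Harbor, Campus, East — every zone.
Total opening cost: 3 + 12 = 15.
No cover costs less than 15.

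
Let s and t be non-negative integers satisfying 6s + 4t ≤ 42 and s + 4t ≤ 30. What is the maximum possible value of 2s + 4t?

32

The continuous relaxation peaks at (2.4, 6.9) with value 32.40; rounding to a feasible lattice point costs some objective.
(s,t)=(2,7): 6·2+4·7=40≤42, 1·2+4·7=30≤30, objective 32.
(s,t)=(1,7): 6·1+4·7=34≤42, 1·1+4·7=29≤30, objective 30.
(s,t)=(3,6): 6·3+4·6=42≤42, 1·3+4·6=27≤30, objective 30.
The best lattice point is (2,7), giving 32.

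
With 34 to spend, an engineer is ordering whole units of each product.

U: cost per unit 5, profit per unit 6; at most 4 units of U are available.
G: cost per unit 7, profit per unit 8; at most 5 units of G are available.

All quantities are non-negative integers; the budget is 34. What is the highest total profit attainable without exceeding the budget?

This is a bounded integer knapsack.
U has the best ratio (6/5); taking only U gives at most 4×6 = 24 (stopped by the supply cap of 4).
Mixing does better — 4×U and 2×G: cost 34 ≤ 34, profit 4·6 + 2·8 = 40.

40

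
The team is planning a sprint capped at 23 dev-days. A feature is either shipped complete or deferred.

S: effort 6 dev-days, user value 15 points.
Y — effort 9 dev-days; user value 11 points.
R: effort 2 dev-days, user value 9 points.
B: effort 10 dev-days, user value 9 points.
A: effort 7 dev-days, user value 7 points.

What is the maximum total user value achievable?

35

Allowing fractional choices, the relaxed optimum would be about 41.0, but features are indivisible.
S + R + B: effort 6 + 2 + 10 = 18 ≤ 23, user value 15 + 9 + 9 = 33.
S + Y + A: effort 6 + 9 + 7 = 22 ≤ 23, user value 15 + 11 + 7 = 33.
S + Y + R: effort 6 + 9 + 2 = 17 ≤ 23, user value 15 + 11 + 9 = 35.
Best is S, Y, and R with total user value 35.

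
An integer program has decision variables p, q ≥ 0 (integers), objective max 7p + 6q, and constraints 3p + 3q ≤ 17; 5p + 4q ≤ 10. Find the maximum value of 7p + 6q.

(p,q)=(2,0): 3·2+3·0=6≤17, 5·2+4·0=10≤10, objective 14.
(p,q)=(1,1): 3·1+3·1=6≤17, 5·1+4·1=9≤10, objective 13.
The best lattice point is (2,0), giving 14.

14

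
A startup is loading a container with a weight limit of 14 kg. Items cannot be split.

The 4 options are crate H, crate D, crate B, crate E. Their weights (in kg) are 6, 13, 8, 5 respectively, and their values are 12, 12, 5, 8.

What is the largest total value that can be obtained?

20

Allowing fractional choices, the relaxed optimum would be about 22.8, but items are indivisible.
crate H + crate B: weight 6 + 8 = 14 ≤ 14, value 12 + 5 = 17.
crate H + crate E: weight 6 + 5 = 11 ≤ 14, value 12 + 8 = 20.
Best is crate H and crate E with total value 20.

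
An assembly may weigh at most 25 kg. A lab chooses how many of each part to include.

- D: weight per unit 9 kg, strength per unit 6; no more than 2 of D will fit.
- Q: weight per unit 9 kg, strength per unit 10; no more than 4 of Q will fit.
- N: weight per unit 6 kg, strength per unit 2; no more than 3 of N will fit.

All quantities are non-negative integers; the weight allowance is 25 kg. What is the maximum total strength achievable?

Q has the best ratio (10/9); taking only Q gives at most 2×10 = 20 (stopped by the weight limit).
Mixing does better — 2×Q and 1×N: weight 24 ≤ 25, strength 2·10 + 1·2 = 22.

22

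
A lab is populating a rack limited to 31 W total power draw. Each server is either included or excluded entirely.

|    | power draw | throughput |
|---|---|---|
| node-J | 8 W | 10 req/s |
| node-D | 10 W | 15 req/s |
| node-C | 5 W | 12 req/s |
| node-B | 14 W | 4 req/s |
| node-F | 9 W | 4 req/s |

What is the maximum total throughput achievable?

37

This is an integer program with binary decision variables.
Allowing fractional choices, the relaxed optimum would be about 40.6, but servers are indivisible.
node-D + node-C + node-F: power draw 10 + 5 + 9 = 24 ≤ 31, throughput 15 + 12 + 4 = 31.
node-D + node-C + node-B: power draw 10 + 5 + 14 = 29 ≤ 31, throughput 15 + 12 + 4 = 31.
node-J + node-D + node-C: power draw 8 + 10 + 5 = 23 ≤ 31, throughput 10 + 15 + 12 = 37.
Best is node-J, node-D, and node-C with total throughput 37.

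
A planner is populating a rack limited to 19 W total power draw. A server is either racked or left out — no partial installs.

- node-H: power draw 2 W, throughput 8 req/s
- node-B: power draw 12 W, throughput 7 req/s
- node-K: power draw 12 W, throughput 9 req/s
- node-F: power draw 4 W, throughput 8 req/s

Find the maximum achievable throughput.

25

node-H + node-B + node-F: power draw 2 + 12 + 4 = 18 ≤ 19, throughput 8 + 7 + 8 = 23.
node-H + node-K + node-F: power draw 2 + 12 + 4 = 18 ≤ 19, throughput 8 + 9 + 8 = 25.
Best is node-H, node-K, and node-F with total throughput 25.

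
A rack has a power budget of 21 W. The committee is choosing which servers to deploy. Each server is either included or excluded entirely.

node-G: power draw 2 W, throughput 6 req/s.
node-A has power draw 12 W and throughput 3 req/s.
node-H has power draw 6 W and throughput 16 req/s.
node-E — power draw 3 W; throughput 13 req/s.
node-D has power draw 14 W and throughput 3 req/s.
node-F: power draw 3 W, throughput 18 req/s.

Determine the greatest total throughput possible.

node-H + node-E + node-F: power draw 6 + 3 + 3 = 12 ≤ 21, throughput 16 + 13 + 18 = 47.
node-G + node-H + node-E + node-F: power draw 2 + 6 + 3 + 3 = 14 ≤ 21, throughput 6 + 16 + 13 + 18 = 53.
node-G + node-H + node-F: power draw 2 + 6 + 3 = 11 ≤ 21, throughput 6 + 16 + 18 = 40.
Best is node-G, node-H, node-E, and node-F with total throughput 53.

53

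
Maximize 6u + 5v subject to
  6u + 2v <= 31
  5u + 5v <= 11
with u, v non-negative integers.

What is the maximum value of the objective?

12

The continuous relaxation peaks at (2.2, 0) with value 13.20; rounding to a feasible lattice point costs some objective.
(u,v)=(2,0): 6·2+2·0=12≤31, 5·2+5·0=10≤11, objective 12.
(u,v)=(1,1): 6·1+2·1=8≤31, 5·1+5·1=10≤11, objective 11.
Maximum is 12 at (u,v)=(2,0).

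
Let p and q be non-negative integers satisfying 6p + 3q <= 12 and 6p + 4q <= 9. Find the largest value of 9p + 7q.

14

(p,q)=(0,2): 6·0+3·2=6≤12, 6·0+4·2=8≤9, objective 14.
(p,q)=(0,1): 6·0+3·1=3≤12, 6·0+4·1=4≤9, objective 7.
No feasible integer point exceeds 14.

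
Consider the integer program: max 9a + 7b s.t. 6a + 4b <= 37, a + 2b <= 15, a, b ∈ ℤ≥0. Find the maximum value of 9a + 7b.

The continuous relaxation peaks at (1.75, 6.62) with value 62.12; rounding to a feasible lattice point costs some objective.
(a,b)=(2,6) is feasible, giving 60.
(a,b)=(1,7) is feasible, giving 58.
(a,b)=(2,5) is feasible, giving 53.
Maximum is 60 at (a,b)=(2,6).

60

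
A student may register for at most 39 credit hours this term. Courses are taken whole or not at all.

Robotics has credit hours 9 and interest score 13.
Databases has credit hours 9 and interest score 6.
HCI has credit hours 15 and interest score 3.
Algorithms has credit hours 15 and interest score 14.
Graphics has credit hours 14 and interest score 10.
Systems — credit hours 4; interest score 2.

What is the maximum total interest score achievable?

37

Take Robotics, Algorithms, and Graphics: credit hours 9 + 15 + 14 = 38 ≤ 39, interest score 13 + 14 + 10 = 37.
No other feasible combination does better.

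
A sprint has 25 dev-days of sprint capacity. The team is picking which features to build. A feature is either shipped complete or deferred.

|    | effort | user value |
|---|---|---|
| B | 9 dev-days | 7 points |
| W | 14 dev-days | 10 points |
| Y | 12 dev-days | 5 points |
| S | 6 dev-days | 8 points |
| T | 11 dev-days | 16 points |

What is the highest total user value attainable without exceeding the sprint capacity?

This is an integer program with binary decision variables.
Allowing fractional choices, the relaxed optimum would be about 30.2, but features are indivisible.
W + T: effort 14 + 11 = 25 ≤ 25, user value 10 + 16 = 26.
S + T: effort 6 + 11 = 17 ≤ 25, user value 8 + 16 = 24.
B + T: effort 9 + 11 = 20 ≤ 25, user value 7 + 16 = 23.
Best is W and T with total user value 26.

26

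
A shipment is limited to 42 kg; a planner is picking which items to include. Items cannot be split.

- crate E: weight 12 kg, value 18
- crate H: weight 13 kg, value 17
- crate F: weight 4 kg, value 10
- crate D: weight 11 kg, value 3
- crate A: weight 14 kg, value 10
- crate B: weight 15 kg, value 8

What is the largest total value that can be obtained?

Allowing fractional choices, the relaxed optimum would be about 54.3, but items are indivisible.
crate E + crate H + crate F: weight 12 + 13 + 4 = 29 ≤ 42, value 18 + 17 + 10 = 45.
crate E + crate H + crate F + crate D: weight 12 + 13 + 4 + 11 = 40 ≤ 42, value 18 + 17 + 10 + 3 = 48.
crate E + crate H + crate A: weight 12 + 13 + 14 = 39 ≤ 42, value 18 + 17 + 10 = 45.
Best is crate E, crate H, crate F, and crate D with total value 48.

48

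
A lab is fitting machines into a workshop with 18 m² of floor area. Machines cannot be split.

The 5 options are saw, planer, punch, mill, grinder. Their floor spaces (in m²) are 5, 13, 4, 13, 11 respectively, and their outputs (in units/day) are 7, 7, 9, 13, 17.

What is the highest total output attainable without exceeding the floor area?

26

Allowing fractional choices, the relaxed optimum would be about 30.2, but machines are indivisible.
saw + grinder: floor space 5 + 11 = 16 ≤ 18, output 7 + 17 = 24.
punch + grinder: floor space 4 + 11 = 15 ≤ 18, output 9 + 17 = 26.
Best is punch and grinder with total output 26.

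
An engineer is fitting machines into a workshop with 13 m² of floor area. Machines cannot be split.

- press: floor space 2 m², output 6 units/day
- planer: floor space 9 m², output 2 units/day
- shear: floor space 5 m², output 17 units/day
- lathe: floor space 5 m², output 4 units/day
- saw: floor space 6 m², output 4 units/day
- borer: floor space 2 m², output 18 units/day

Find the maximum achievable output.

This is an integer program with binary decision variables.
shear + lathe + borer: floor space 5 + 5 + 2 = 12 ≤ 13, output 17 + 4 + 18 = 39.
press + shear + borer: floor space 2 + 5 + 2 = 9 ≤ 13, output 6 + 17 + 18 = 41.
Best is press, shear, and borer with total output 41.

41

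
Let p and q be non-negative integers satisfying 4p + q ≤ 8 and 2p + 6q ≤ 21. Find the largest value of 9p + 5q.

24

Relaxing integrality, the LP optimum is 26.50 at (p,q) = (1.23, 3.09), which is not an integer point.
(p,q)=(1,3) is feasible, giving 24.
(p,q)=(1,2) is feasible, giving 19.
(p,q)=(0,3) is feasible, giving 15.
No feasible integer point exceeds 24.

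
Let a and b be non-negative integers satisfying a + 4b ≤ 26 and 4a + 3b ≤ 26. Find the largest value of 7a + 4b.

43

The continuous relaxation peaks at (6.5, 0) with value 45.50; rounding to a feasible lattice point costs some objective.
(a,b)=(5,2) is feasible, giving 43.
(a,b)=(6,0) is feasible, giving 42.
(a,b)=(4,3) is feasible, giving 40.
Maximum is 43 at (a,b)=(5,2).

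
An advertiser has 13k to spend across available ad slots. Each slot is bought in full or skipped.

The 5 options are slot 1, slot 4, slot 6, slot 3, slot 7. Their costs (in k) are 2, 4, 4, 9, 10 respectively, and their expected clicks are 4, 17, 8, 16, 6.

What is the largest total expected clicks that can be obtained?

33

slot 1 + slot 4 + slot 6: cost 2 + 4 + 4 = 10 ≤ 13, expected clicks 4 + 17 + 8 = 29.
slot 4 + slot 3: cost 4 + 9 = 13 ≤ 13, expected clicks 17 + 16 = 33.
Best is slot 4 and slot 3 with total expected clicks 33.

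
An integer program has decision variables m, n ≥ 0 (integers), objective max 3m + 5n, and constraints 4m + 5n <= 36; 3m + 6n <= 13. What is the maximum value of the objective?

12

(m,n)=(4,0) is feasible, giving 12.
(m,n)=(3,0) is feasible, giving 9.
The best lattice point is (4,0), giving 12.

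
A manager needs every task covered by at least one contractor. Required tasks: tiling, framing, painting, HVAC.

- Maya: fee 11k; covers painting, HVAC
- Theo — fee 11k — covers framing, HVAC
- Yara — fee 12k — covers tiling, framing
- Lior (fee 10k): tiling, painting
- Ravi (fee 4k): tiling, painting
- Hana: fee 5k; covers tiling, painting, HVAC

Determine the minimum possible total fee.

This is a weighted set-cover instance.
The greedy cost-per-new-task heuristic would pick Hana and Theo for 16, but a cheaper cover exists.
Choose Theo and Ravi: together they cover tiling, framing, painting, HVAC — every task.
Total fee: 11 + 4 = 15.
No cover costs less than 15.

15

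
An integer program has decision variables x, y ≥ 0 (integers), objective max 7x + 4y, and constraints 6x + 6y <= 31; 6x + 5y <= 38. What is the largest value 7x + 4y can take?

35

The continuous relaxation peaks at (5.17, 0) with value 36.17; rounding to a feasible lattice point costs some objective.
(x,y)=(5,0): 6·5+6·0=30≤31, 6·5+5·0=30≤38, objective 35.
(x,y)=(4,1): 6·4+6·1=30≤31, 6·4+5·1=29≤38, objective 32.
(x,y)=(4,0): 6·4+6·0=24≤31, 6·4+5·0=24≤38, objective 28.
The best lattice point is (5,0), giving 35.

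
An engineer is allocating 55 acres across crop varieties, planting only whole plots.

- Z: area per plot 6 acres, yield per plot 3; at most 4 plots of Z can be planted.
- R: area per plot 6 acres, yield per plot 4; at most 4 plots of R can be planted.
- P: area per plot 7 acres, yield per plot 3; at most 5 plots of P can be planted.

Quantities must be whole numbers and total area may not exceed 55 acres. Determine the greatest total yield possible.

31

Take 4×Z, 4×R, and 1×P: area 55 ≤ 55, yield 4·3 + 4·4 + 1·3 = 31.
R has the best ratio (4/6) and is taken to its limit of 4; remaining capacity is filled optimally with the others.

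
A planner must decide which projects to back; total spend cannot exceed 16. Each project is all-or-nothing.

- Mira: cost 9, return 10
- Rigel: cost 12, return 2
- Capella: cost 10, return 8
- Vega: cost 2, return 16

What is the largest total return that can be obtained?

Allowing fractional choices, the relaxed optimum would be about 30.0, but projects are indivisible.
Mira + Vega: cost 9 + 2 = 11 ≤ 16, return 10 + 16 = 26.
Capella + Vega: cost 10 + 2 = 12 ≤ 16, return 8 + 16 = 24.
Best is Mira and Vega with total return 26.

26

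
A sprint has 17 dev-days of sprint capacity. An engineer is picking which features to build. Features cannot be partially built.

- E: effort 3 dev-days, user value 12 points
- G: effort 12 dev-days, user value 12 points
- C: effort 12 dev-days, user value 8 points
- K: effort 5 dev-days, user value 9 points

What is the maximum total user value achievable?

24

This is a 0-1 knapsack instance.
Allowing fractional choices, the relaxed optimum would be about 30.0, but features are indivisible.
G + K: effort 12 + 5 = 17 ≤ 17, user value 12 + 9 = 21.
E + K: effort 3 + 5 = 8 ≤ 17, user value 12 + 9 = 21.
E + G: effort 3 + 12 = 15 ≤ 17, user value 12 + 12 = 24.
Best is E and G with total user value 24.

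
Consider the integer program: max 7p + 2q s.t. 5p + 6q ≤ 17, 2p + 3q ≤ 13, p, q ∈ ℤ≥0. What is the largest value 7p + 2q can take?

(p,q)=(3,0): 5·3+6·0=15≤17, 2·3+3·0=6≤13, objective 21.
(p,q)=(2,1): 5·2+6·1=16≤17, 2·2+3·1=7≤13, objective 16.
(p,q)=(2,0): 5·2+6·0=10≤17, 2·2+3·0=4≤13, objective 14.
Maximum is 21 at (p,q)=(3,0).

21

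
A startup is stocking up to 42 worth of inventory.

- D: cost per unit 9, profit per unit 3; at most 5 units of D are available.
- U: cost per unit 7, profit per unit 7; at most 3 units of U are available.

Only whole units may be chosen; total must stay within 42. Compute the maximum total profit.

27

U has the best ratio (7/7); taking only U gives at most 3×7 = 21 (stopped by the supply cap of 3).
Mixing does better — 2×D and 3×U: cost 39 ≤ 42, profit 2·3 + 3·7 = 27.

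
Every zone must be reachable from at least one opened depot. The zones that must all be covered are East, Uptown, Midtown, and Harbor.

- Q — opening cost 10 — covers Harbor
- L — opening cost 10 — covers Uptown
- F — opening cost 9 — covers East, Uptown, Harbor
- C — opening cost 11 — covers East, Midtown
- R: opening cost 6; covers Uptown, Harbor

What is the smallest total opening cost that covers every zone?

17

The greedy cost-per-new-zone heuristic would pick F and C for 20, but a cheaper cover exists.
Choose C and R: together they cover East, Uptown, Midtown, Harbor — every zone.
Total opening cost: 11 + 6 = 17.
No cover costs less than 17.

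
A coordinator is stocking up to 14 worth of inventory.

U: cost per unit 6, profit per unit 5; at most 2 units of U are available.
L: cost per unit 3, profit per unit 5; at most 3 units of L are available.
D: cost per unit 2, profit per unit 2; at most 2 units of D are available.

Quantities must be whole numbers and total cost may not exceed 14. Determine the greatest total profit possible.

L has the best ratio (5/3); taking only L gives at most 3×5 = 15 (stopped by the supply cap of 3).
Mixing does better — 3×L and 2×D: cost 13 ≤ 14, profit 3·5 + 2·2 = 19.

19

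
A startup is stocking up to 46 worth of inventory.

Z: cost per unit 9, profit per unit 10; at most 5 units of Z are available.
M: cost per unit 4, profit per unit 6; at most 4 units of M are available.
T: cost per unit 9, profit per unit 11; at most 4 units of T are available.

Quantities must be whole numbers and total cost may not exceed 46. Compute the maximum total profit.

This is a bounded integer knapsack.
M has the best ratio (6/4); taking only M gives at most 4×6 = 24 (stopped by the supply cap of 4).
Mixing does better — 4×M and 3×T: cost 43 ≤ 46, profit 4·6 + 3·11 = 57.

57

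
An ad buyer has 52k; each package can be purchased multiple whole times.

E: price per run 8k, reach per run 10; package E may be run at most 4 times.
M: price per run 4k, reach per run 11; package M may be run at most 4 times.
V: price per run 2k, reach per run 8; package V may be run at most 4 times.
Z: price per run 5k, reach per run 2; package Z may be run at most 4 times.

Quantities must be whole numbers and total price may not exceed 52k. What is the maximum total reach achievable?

This is a bounded integer knapsack.
Take 3×E, 4×M, and 4×V: price 48 ≤ 52, reach 3·10 + 4·11 + 4·8 = 106.
V has the best ratio (8/2) and is taken to its limit of 4; remaining capacity is filled optimally with the others.

106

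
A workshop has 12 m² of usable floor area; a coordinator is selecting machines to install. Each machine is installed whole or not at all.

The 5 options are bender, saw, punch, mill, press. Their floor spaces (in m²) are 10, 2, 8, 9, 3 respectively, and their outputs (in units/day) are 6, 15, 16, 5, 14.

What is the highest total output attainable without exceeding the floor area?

31

This is an integer program with binary decision variables.
punch + press: floor space 8 + 3 = 11 ≤ 12, output 16 + 14 = 30.
saw + punch: floor space 2 + 8 = 10 ≤ 12, output 15 + 16 = 31.
Best is saw and punch with total output 31.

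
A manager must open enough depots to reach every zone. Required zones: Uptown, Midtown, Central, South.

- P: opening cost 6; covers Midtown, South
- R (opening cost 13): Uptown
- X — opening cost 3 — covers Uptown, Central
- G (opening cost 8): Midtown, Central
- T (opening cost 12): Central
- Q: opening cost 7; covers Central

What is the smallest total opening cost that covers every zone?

Choose P and X: together they cover Uptown, Midtown, Central, South — every zone.
Total opening cost: 6 + 3 = 9.
No cover costs less than 9.

9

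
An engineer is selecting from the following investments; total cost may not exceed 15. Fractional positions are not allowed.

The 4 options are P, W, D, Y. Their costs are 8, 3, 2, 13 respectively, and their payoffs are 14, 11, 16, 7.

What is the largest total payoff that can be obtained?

41

Allowing fractional choices, the relaxed optimum would be about 42.1, but investments are indivisible.
P + W + D: cost 8 + 3 + 2 = 13 ≤ 15, payoff 14 + 11 + 16 = 41.
P + D: cost 8 + 2 = 10 ≤ 15, payoff 14 + 16 = 30.
W + D: cost 3 + 2 = 5 ≤ 15, payoff 11 + 16 = 27.
Best is P, W, and D with total payoff 41.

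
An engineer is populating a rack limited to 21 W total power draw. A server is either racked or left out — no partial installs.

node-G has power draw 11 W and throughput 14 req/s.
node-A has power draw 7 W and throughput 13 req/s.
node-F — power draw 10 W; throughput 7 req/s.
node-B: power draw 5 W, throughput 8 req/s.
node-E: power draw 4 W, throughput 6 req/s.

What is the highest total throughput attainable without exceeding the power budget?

28

Treat it as a binary knapsack problem.
node-G + node-B + node-E: power draw 11 + 5 + 4 = 20 ≤ 21, throughput 14 + 8 + 6 = 28.
node-A + node-B + node-E: power draw 7 + 5 + 4 = 16 ≤ 21, throughput 13 + 8 + 6 = 27.
node-G + node-A: power draw 11 + 7 = 18 ≤ 21, throughput 14 + 13 = 27.
Best is node-G, node-B, and node-E with total throughput 28.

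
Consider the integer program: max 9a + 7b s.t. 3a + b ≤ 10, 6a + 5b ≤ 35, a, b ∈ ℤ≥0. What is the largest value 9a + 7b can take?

49

(a,b)=(0,7) is feasible, giving 49.
(a,b)=(2,4) is feasible, giving 46.
(a,b)=(1,5) is feasible, giving 44.
(a,b)=(0,6) is feasible, giving 42.
No feasible integer point exceeds 49.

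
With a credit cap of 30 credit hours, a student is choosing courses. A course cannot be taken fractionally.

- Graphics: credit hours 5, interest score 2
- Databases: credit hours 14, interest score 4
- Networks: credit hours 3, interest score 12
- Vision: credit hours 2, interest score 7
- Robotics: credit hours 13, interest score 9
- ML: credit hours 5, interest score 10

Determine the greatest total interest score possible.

Allowing fractional choices, the relaxed optimum would be about 40.6, but courses are indivisible.
Graphics + Networks + Vision + Robotics + ML: credit hours 5 + 3 + 2 + 13 + 5 = 28 ≤ 30, interest score 2 + 12 + 7 + 9 + 10 = 40.
Graphics + Databases + Networks + Vision + ML: credit hours 5 + 14 + 3 + 2 + 5 = 29 ≤ 30, interest score 2 + 4 + 12 + 7 + 10 = 35.
Networks + Vision + Robotics + ML: credit hours 3 + 2 + 13 + 5 = 23 ≤ 30, interest score 12 + 7 + 9 + 10 = 38.
Best is Graphics, Networks, Vision, Robotics, and ML with total interest score 40.

40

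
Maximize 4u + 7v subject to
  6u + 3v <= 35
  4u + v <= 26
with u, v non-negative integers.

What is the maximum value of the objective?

The continuous relaxation peaks at (0, 11.7) with value 81.67; rounding to a feasible lattice point costs some objective.
(u,v)=(0,11): 6·0+3·11=33≤35, 4·0+1·11=11≤26, objective 77.
(u,v)=(0,10): 6·0+3·10=30≤35, 4·0+1·10=10≤26, objective 70.
Maximum is 77 at (u,v)=(0,11).

77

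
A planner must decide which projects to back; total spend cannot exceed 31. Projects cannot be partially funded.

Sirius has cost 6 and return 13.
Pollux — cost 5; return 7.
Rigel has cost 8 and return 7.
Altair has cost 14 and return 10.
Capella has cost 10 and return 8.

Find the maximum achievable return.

Allowing fractional choices, the relaxed optimum would be about 36.4, but projects are indivisible.
Sirius + Pollux + Altair: cost 6 + 5 + 14 = 25 ≤ 31, return 13 + 7 + 10 = 30.
Sirius + Pollux + Rigel + Capella: cost 6 + 5 + 8 + 10 = 29 ≤ 31, return 13 + 7 + 7 + 8 = 35.
Sirius + Altair + Capella: cost 6 + 14 + 10 = 30 ≤ 31, return 13 + 10 + 8 = 31.
Best is Sirius, Pollux, Rigel, and Capella with total return 35.

35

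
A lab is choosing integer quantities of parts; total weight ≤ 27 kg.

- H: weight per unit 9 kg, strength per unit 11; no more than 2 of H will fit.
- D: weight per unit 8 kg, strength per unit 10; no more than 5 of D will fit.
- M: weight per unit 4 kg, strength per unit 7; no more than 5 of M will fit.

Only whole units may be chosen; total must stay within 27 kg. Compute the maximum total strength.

39

1×D and 4×M: weight 24 ≤ 27, strength 1·10 + 4·7 = 38.
1×H and 4×M: weight 25 ≤ 27, strength 1·11 + 4·7 = 39.
Best is 39.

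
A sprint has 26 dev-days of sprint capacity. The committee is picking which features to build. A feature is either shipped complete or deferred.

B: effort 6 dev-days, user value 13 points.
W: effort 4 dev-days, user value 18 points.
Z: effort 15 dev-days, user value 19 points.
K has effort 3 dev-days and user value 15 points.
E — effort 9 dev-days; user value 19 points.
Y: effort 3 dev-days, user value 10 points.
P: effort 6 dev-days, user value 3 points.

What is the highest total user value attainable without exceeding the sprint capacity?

Allowing fractional choices, the relaxed optimum would be about 76.3, but features are indivisible.
B + W + K + E: effort 6 + 4 + 3 + 9 = 22 ≤ 26, user value 13 + 18 + 15 + 19 = 65.
B + W + K + E + Y: effort 6 + 4 + 3 + 9 + 3 = 25 ≤ 26, user value 13 + 18 + 15 + 19 + 10 = 75.
Best is B, W, K, E, and Y with total user value 75.

75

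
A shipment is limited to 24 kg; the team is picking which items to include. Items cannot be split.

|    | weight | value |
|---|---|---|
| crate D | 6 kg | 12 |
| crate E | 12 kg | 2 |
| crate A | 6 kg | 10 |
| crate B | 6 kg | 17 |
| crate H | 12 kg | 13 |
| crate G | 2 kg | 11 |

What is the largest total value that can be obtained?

50

crate D + crate A + crate B + crate G: weight 6 + 6 + 6 + 2 = 20 ≤ 24, value 12 + 10 + 17 + 11 = 50.
crate D + crate B + crate H: weight 6 + 6 + 12 = 24 ≤ 24, value 12 + 17 + 13 = 42.
Best is crate D, crate A, crate B, and crate G with total value 50.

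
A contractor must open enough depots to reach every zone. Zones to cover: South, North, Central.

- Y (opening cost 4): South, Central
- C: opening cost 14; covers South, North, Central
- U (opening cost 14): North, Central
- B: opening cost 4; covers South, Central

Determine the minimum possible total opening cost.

This is a weighted set-cover instance.
The greedy cost-per-new-zone heuristic would pick Y and C for 18, but a cheaper cover exists.
C alone covers South, North, Central — every zone.
Total opening cost: 14.
No cover costs less than 14.

14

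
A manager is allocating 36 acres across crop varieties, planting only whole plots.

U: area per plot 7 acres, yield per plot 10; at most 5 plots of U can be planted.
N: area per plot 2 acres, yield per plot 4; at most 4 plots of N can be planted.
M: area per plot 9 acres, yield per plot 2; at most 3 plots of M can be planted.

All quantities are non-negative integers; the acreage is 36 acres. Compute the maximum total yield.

56

4×U and 3×N: area 34 ≤ 36, yield 4·10 + 3·4 = 52.
4×U and 4×N: area 36 ≤ 36, yield 4·10 + 4·4 = 56.
Best is 56.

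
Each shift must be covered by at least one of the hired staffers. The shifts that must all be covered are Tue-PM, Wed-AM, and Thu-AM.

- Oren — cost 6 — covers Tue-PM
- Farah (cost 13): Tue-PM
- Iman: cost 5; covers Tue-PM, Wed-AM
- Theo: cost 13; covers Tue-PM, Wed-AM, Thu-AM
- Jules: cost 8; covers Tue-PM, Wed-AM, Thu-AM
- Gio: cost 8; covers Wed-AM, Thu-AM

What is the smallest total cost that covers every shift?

The greedy cost-per-new-shift heuristic would pick Iman and Jules for 13, but a cheaper cover exists.
Jules alone covers Tue-PM, Wed-AM, Thu-AM — every shift.
Total cost: 8.
No cover costs less than 8.

8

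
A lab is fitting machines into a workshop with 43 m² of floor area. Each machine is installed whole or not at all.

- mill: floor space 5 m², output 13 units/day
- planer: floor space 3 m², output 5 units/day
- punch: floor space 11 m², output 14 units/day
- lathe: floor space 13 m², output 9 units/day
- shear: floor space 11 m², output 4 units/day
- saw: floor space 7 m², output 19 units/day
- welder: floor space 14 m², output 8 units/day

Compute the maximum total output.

60

mill + planer + punch + lathe + saw: floor space 5 + 3 + 11 + 13 + 7 = 39 ≤ 43, output 13 + 5 + 14 + 9 + 19 = 60.
mill + punch + lathe + saw: floor space 5 + 11 + 13 + 7 = 36 ≤ 43, output 13 + 14 + 9 + 19 = 55.
mill + planer + punch + saw + welder: floor space 5 + 3 + 11 + 7 + 14 = 40 ≤ 43, output 13 + 5 + 14 + 19 + 8 = 59.
Best is mill, planer, punch, lathe, and saw with total output 60.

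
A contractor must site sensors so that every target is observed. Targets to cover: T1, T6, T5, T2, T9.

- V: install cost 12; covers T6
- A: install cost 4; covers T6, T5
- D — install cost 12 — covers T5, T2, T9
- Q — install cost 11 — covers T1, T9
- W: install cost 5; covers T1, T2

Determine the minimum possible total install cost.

Choose A, Q, and W: together they cover T1, T6, T5, T2, T9 — every target.
Total install cost: 4 + 11 + 5 = 20.
No cover costs less than 20.

20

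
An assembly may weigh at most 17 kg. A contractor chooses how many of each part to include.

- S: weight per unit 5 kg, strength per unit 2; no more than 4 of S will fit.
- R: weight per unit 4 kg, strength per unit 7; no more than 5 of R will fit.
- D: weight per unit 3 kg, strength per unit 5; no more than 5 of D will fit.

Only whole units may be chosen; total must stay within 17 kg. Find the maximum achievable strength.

This is a bounded integer knapsack.
R has the best ratio (7/4); taking only R gives at most 4×7 = 28 (stopped by the weight limit).
Mixing does better — 2×R and 3×D: weight 17 ≤ 17, strength 2·7 + 3·5 = 29.

29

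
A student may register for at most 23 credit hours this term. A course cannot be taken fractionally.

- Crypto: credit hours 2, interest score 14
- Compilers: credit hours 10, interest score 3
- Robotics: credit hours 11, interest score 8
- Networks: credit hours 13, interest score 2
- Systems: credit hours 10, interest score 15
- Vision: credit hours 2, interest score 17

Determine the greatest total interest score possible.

Robotics + Systems + Vision: credit hours 11 + 10 + 2 = 23 ≤ 23, interest score 8 + 15 + 17 = 40.
Crypto + Robotics + Vision: credit hours 2 + 11 + 2 = 15 ≤ 23, interest score 14 + 8 + 17 = 39.
Crypto + Systems + Vision: credit hours 2 + 10 + 2 = 14 ≤ 23, interest score 14 + 15 + 17 = 46.
Best is Crypto, Systems, and Vision with total interest score 46.

46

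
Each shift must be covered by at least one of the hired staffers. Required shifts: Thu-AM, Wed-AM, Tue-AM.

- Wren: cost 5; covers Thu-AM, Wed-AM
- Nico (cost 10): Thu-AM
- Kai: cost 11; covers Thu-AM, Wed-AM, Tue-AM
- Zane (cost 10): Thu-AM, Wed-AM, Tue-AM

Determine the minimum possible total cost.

This is an integer covering problem.
Zane alone covers Thu-AM, Wed-AM, Tue-AM — every shift.
Total cost: 10.

10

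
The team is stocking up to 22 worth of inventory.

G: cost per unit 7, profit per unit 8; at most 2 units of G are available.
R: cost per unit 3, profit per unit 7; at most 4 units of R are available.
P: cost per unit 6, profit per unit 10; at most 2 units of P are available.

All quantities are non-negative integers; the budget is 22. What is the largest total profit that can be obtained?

41

R has the best ratio (7/3); taking only R gives at most 4×7 = 28 (stopped by the supply cap of 4).
Mixing does better — 3×R and 2×P: cost 21 ≤ 22, profit 3·7 + 2·10 = 41.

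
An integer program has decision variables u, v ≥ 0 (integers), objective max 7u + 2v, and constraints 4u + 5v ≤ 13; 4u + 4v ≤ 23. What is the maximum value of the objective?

(u,v)=(3,0): 4·3+5·0=12≤13, 4·3+4·0=12≤23, objective 21.
(u,v)=(2,1): 4·2+5·1=13≤13, 4·2+4·1=12≤23, objective 16.
No feasible integer point exceeds 21.

21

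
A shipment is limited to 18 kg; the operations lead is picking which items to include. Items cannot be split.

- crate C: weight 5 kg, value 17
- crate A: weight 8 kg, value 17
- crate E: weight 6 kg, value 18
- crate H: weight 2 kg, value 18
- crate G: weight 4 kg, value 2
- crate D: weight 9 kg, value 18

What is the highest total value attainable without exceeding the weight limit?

55

Allowing fractional choices, the relaxed optimum would be about 63.6, but items are indivisible.
crate C + crate E + crate H + crate G: weight 5 + 6 + 2 + 4 = 17 ≤ 18, value 17 + 18 + 18 + 2 = 55.
crate E + crate H + crate D: weight 6 + 2 + 9 = 17 ≤ 18, value 18 + 18 + 18 = 54.
Best is crate C, crate E, crate H, and crate G with total value 55.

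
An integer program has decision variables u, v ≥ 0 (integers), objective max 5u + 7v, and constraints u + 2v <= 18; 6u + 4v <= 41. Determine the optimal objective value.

63

(u,v)=(0,9) is feasible, giving 63.
(u,v)=(1,8) is feasible, giving 61.
(u,v)=(2,7) is feasible, giving 59.
(u,v)=(0,8) is feasible, giving 56.
Maximum is 63 at (u,v)=(0,9).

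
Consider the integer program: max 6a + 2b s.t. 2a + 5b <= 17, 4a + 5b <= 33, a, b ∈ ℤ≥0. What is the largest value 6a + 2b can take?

48

Relaxing integrality, the LP optimum is 49.50 at (a,b) = (8.25, 0), which is not an integer point.
(a,b)=(8,0) is feasible, giving 48.
(a,b)=(7,0) is feasible, giving 42.
No feasible integer point exceeds 48.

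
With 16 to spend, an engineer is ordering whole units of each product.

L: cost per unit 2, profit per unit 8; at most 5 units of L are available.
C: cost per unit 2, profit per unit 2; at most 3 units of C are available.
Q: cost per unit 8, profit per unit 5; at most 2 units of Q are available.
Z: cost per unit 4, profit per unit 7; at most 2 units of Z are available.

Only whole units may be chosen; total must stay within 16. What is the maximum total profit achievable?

This is a bounded integer knapsack.
L has the best ratio (8/2); taking only L gives at most 5×8 = 40 (stopped by the supply cap of 5).
Mixing does better — 5×L, 1×C, and 1×Z: cost 16 ≤ 16, profit 5·8 + 1·2 + 1·7 = 49.

49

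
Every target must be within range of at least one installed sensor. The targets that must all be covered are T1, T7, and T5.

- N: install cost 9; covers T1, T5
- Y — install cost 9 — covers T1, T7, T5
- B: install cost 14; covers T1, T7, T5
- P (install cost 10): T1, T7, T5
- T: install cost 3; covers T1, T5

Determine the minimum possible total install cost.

9

This is a weighted set-cover instance.
Y alone covers T1, T7, T5 — every target.
Total install cost: 9.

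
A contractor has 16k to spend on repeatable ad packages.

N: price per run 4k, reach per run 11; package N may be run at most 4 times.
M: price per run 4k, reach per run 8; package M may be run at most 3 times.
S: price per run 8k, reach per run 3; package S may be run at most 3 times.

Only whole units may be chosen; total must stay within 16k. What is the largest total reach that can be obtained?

44

This is a bounded integer knapsack.
N has the best ratio (11/4); taking only N gives at most 4×11 = 44 (stopped by the price limit).
Optimal: 4×N: price 16 ≤ 16, reach 4·11 = 44.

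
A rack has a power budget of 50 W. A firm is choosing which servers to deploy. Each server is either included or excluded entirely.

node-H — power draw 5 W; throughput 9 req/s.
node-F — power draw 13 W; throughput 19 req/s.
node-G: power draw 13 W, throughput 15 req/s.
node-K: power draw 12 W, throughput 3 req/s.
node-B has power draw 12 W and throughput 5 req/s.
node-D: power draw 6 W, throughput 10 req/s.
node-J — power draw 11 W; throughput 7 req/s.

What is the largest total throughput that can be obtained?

60

node-H + node-F + node-G + node-D + node-J: power draw 5 + 13 + 13 + 6 + 11 = 48 ≤ 50, throughput 9 + 19 + 15 + 10 + 7 = 60.
node-H + node-F + node-G + node-B + node-D: power draw 5 + 13 + 13 + 12 + 6 = 49 ≤ 50, throughput 9 + 19 + 15 + 5 + 10 = 58.
node-H + node-F + node-G + node-K + node-D: power draw 5 + 13 + 13 + 12 + 6 = 49 ≤ 50, throughput 9 + 19 + 15 + 3 + 10 = 56.
Best is node-H, node-F, node-G, node-D, and node-J with total throughput 60.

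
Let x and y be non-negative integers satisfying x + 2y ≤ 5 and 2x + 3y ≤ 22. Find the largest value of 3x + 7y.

17

(x,y)=(1,2): 1·1+2·2=5≤5, 2·1+3·2=8≤22, objective 17.
(x,y)=(0,2): 1·0+2·2=4≤5, 2·0+3·2=6≤22, objective 14.
No feasible integer point exceeds 17.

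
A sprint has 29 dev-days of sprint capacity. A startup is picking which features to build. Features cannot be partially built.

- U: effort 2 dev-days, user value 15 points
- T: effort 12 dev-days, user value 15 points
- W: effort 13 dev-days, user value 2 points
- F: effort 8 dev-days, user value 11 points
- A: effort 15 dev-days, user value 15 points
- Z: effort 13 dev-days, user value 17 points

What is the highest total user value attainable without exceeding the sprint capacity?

47

Treat it as a binary knapsack problem.
Take U, T, and Z: effort 2 + 12 + 13 = 27 ≤ 29, user value 15 + 15 + 17 = 47.
No other feasible combination does better.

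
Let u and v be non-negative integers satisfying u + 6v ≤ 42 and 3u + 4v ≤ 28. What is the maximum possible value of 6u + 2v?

54

(u,v)=(9,0): 1·9+6·0=9≤42, 3·9+4·0=27≤28, objective 54.
(u,v)=(8,1): 1·8+6·1=14≤42, 3·8+4·1=28≤28, objective 50.
(u,v)=(8,0): 1·8+6·0=8≤42, 3·8+4·0=24≤28, objective 48.
The best lattice point is (9,0), giving 54.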